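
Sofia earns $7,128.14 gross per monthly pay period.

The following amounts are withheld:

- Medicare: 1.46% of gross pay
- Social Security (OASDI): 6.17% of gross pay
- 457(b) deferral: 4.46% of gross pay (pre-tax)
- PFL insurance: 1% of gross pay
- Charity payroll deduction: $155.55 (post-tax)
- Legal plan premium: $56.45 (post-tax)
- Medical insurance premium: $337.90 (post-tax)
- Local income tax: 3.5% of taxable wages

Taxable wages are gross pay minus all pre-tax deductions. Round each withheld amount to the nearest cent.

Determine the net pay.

$5,406.80

457(b) deferral: $7,128.14 × 0.0446 = $317.92
Taxable wages = $7,128.14 − $317.92 = $6,810.22
Local income tax: $6,810.22 × 0.035 = $238.36
Medicare: $7,128.14 × 0.0146 = $104.07
PFL insurance: $7,128.14 × 0.01 = $71.28
Social Security (OASDI): $7,128.14 × 0.0617 = $439.81
Medical insurance premium: $337.90
Legal plan premium: $56.45
Charity payroll deduction: $155.55
Total deductions = $317.92 + $238.36 + $104.07 + $71.28 + $439.81 + $337.90 + $56.45 + $155.55 = $1,721.34
Net pay = $7,128.14 − $1,721.34 = $5,406.80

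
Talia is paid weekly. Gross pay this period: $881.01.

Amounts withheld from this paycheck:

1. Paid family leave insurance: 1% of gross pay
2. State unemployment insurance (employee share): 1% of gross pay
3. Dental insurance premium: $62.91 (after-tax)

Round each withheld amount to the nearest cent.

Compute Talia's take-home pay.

State unemployment insurance (employee share): $881.01 × 0.01 = $8.81
Paid family leave insurance: $881.01 × 0.01 = $8.81
Dental insurance premium: $62.91
Total deductions = $8.81 + $8.81 + $62.91 = $80.53
Net pay = $881.01 − $80.53 = $800.48

$800.48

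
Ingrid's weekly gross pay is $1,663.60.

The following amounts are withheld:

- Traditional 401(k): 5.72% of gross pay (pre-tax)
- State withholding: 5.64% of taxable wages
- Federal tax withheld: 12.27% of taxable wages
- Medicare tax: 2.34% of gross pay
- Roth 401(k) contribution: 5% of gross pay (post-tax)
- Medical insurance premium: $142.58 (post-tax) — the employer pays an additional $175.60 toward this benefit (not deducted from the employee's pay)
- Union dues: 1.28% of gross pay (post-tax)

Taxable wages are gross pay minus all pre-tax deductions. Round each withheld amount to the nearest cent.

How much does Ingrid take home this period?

$1,001.55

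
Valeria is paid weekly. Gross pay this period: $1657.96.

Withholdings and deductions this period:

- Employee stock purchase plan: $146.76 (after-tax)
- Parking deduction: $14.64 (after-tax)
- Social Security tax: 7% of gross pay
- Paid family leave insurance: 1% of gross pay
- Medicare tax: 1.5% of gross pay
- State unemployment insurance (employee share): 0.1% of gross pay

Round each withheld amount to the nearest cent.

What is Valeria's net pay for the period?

$1337.39

Paid family leave insurance: $1657.96 × 0.01 = $16.58
State unemployment insurance (employee share): $1657.96 × 0.001 = $1.66
Social Security tax: $1657.96 × 0.07 = $116.06
Medicare tax: $1657.96 × 0.015 = $24.87
Parking deduction: $14.64
Employee stock purchase plan: $146.76
Total deductions = $16.58 + $1.66 + $116.06 + $24.87 + $14.64 + $146.76 = $320.57
Net pay = $1657.96 − $320.57 = $1337.39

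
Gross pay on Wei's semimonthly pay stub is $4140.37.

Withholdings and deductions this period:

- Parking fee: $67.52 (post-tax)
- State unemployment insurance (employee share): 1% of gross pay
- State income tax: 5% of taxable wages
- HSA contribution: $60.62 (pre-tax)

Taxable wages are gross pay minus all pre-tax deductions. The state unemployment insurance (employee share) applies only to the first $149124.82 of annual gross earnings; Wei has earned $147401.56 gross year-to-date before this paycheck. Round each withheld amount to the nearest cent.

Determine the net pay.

$3791.01

HSA contribution: $60.62
Taxable wages = $4140.37 − $60.62 = $4079.75
State income tax: $4079.75 × 0.05 = $203.99
State unemployment insurance (employee share): only $149124.82 − $147401.56 = $1723.26 of this check is subject → $1723.26 × 0.01 = $17.23
Parking fee: $67.52
Total deductions = $60.62 + $203.99 + $17.23 + $67.52 = $349.36
Net pay = $4140.37 − $349.36 = $3791.01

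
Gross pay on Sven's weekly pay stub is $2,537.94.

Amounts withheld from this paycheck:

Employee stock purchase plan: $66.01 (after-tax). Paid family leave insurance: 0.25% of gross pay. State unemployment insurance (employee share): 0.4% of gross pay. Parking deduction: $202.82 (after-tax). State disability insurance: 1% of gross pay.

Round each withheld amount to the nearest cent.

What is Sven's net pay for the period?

$2,227.24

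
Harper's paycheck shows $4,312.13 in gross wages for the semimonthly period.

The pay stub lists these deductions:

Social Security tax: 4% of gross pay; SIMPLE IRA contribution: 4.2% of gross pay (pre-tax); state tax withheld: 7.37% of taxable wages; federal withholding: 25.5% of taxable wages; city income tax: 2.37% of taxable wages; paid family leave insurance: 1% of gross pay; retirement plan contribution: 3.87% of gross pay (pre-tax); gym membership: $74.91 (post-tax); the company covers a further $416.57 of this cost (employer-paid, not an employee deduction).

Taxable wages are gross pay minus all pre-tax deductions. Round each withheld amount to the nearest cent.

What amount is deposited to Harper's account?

$2,276.65

Retirement plan contribution: $4,312.13 × 0.0387 = $166.88
SIMPLE IRA contribution: $4,312.13 × 0.042 = $181.11
Pre-tax total = $166.88 + $181.11 = $347.99
Taxable wages = $4,312.13 − $347.99 = $3,964.14
State tax withheld: $3,964.14 × 0.0737 = $292.16
City income tax: $3,964.14 × 0.0237 = $93.95
Federal withholding: $3,964.14 × 0.255 = $1,010.86
Paid family leave insurance: $4,312.13 × 0.01 = $43.12
Social Security tax: $4,312.13 × 0.04 = $172.49
Gym membership: $74.91
(Employer's $416.57 toward gym membership is not withheld from the employee.)
Total deductions = $166.88 + $181.11 + $292.16 + $93.95 + $1,010.86 + $43.12 + $172.49 + $74.91 = $2,035.48
Net pay = $4,312.13 − $2,035.48 = $2,276.65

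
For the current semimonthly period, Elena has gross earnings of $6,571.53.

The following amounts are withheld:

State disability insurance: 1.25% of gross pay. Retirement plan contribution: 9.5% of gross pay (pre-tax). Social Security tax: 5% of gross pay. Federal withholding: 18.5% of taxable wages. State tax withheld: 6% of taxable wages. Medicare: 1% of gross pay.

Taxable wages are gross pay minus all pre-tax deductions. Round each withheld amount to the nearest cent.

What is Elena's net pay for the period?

$4,013.72

Retirement plan contribution: $6,571.53 × 0.095 = $624.30
Taxable wages = $6,571.53 − $624.30 = $5,947.23
State tax withheld: $5,947.23 × 0.06 = $356.83
Federal withholding: $5,947.23 × 0.185 = $1,100.24
Social Security tax: $6,571.53 × 0.05 = $328.58
State disability insurance: $6,571.53 × 0.0125 = $82.14
Medicare: $6,571.53 × 0.01 = $65.72
Total deductions = $624.30 + $356.83 + $1,100.24 + $328.58 + $82.14 + $65.72 = $2,557.81
Net pay = $6,571.53 − $2,557.81 = $4,013.72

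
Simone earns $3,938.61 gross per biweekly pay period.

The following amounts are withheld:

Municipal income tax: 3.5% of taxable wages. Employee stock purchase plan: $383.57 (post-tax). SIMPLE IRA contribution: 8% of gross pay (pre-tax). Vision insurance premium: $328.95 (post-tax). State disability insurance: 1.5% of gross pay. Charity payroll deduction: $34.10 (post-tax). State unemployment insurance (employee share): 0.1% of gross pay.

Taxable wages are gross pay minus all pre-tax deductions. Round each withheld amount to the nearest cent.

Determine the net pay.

$2,687.06

SIMPLE IRA contribution: $3,938.61 × 0.08 = $315.09
Taxable wages = $3,938.61 − $315.09 = $3,623.52
Municipal income tax: $3,623.52 × 0.035 = $126.82
State unemployment insurance (employee share): $3,938.61 × 0.001 = $3.94
State disability insurance: $3,938.61 × 0.015 = $59.08
Vision insurance premium: $328.95
Employee stock purchase plan: $383.57
Charity payroll deduction: $34.10
Total deductions = $315.09 + $126.82 + $3.94 + $59.08 + $328.95 + $383.57 + $34.10 = $1,251.55
Net pay = $3,938.61 − $1,251.55 = $2,687.06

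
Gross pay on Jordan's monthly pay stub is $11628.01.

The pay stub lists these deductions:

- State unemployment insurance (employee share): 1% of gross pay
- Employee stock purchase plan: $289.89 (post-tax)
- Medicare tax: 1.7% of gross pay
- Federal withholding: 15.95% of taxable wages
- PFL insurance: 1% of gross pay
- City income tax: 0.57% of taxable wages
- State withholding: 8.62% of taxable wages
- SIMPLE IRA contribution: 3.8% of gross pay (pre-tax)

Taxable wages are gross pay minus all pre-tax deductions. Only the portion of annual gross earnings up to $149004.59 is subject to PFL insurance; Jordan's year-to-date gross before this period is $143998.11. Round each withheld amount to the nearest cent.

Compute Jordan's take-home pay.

$7720.04

SIMPLE IRA contribution: $11628.01 × 0.038 = $441.86
Taxable wages = $11628.01 − $441.86 = $11186.15
State withholding: $11186.15 × 0.0862 = $964.25
Federal withholding: $11186.15 × 0.1595 = $1784.19
City income tax: $11186.15 × 0.0057 = $63.76
PFL insurance: only $149004.59 − $143998.11 = $5006.48 of this check is subject → $5006.48 × 0.01 = $50.06
Medicare tax: $11628.01 × 0.017 = $197.68
State unemployment insurance (employee share): $11628.01 × 0.01 = $116.28
Employee stock purchase plan: $289.89
Total deductions = $441.86 + $964.25 + $1784.19 + $63.76 + $50.06 + $197.68 + $116.28 + $289.89 = $3907.97
Net pay = $11628.01 − $3907.97 = $7720.04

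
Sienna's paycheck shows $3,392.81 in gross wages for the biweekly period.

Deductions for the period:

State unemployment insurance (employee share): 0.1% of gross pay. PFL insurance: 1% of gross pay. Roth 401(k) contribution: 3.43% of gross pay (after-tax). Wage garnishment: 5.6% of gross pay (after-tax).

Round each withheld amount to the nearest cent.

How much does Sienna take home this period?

$3,049.12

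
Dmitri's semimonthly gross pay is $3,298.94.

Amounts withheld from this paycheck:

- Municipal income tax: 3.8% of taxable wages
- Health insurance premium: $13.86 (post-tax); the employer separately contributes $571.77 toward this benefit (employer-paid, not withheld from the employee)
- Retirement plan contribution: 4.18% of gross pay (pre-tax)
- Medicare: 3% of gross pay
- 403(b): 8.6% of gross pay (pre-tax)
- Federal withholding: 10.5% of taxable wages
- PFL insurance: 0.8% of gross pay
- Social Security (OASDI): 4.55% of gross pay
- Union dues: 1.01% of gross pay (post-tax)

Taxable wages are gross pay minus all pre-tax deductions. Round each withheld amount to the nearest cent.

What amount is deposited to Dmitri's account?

$2,143.23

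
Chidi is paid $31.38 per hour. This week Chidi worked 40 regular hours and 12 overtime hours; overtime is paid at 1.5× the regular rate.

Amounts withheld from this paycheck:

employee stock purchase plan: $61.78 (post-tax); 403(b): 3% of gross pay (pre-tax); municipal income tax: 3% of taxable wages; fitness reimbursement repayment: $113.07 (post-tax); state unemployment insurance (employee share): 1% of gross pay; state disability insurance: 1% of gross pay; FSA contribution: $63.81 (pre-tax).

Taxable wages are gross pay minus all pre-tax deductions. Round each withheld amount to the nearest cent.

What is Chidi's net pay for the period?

$1439.33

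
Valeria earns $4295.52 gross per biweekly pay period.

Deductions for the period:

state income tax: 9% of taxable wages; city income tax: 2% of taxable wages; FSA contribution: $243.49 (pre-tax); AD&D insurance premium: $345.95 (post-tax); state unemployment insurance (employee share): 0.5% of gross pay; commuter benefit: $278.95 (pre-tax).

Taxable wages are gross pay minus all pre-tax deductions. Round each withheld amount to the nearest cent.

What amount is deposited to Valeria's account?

Commuter benefit: $278.95
FSA contribution: $243.49
Pre-tax total = $278.95 + $243.49 = $522.44
Taxable wages = $4295.52 − $522.44 = $3773.08
State income tax: $3773.08 × 0.09 = $339.58
City income tax: $3773.08 × 0.02 = $75.46
State unemployment insurance (employee share): $4295.52 × 0.005 = $21.48
AD&D insurance premium: $345.95
Total deductions = $278.95 + $243.49 + $339.58 + $75.46 + $21.48 + $345.95 = $1304.91
Net pay = $4295.52 − $1304.91 = $2990.61

$2990.61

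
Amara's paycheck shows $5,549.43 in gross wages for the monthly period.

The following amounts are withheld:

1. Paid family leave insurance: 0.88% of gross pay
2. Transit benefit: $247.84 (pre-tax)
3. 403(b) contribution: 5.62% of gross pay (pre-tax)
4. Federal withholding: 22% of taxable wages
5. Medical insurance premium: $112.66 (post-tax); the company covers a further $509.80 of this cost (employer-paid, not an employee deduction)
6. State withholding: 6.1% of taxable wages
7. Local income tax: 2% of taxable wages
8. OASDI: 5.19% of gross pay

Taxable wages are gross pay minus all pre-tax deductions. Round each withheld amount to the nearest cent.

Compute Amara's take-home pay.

$3,038.30

Transit benefit: $247.84
403(b) contribution: $5,549.43 × 0.0562 = $311.88
Pre-tax total = $247.84 + $311.88 = $559.72
Taxable wages = $5,549.43 − $559.72 = $4,989.71
Federal withholding: $4,989.71 × 0.22 = $1,097.74
State withholding: $4,989.71 × 0.061 = $304.37
Local income tax: $4,989.71 × 0.02 = $99.79
Paid family leave insurance: $5,549.43 × 0.0088 = $48.83
OASDI: $5,549.43 × 0.0519 = $288.02
Medical insurance premium: $112.66
(Employer's $509.80 toward medical insurance premium is not withheld from the employee.)
Total deductions = $247.84 + $311.88 + $1,097.74 + $304.37 + $99.79 + $48.83 + $288.02 + $112.66 = $2,511.13
Net pay = $5,549.43 − $2,511.13 = $3,038.30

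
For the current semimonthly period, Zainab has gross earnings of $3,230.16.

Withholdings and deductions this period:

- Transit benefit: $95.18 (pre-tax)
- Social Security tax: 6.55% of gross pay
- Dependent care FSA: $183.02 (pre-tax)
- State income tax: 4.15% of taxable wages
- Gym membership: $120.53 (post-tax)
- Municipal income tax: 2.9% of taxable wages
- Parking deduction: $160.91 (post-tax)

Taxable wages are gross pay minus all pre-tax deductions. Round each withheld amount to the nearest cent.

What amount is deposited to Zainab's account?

$2,250.82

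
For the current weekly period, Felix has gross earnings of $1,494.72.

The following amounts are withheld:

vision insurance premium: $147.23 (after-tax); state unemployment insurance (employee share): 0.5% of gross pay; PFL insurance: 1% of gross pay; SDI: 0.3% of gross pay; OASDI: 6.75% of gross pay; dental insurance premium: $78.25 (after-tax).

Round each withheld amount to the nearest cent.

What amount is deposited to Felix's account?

$1,141.45

State unemployment insurance (employee share): $1,494.72 × 0.005 = $7.47
SDI: $1,494.72 × 0.003 = $4.48
OASDI: $1,494.72 × 0.0675 = $100.89
PFL insurance: $1,494.72 × 0.01 = $14.95
Dental insurance premium: $78.25
Vision insurance premium: $147.23
Total deductions = $7.47 + $4.48 + $100.89 + $14.95 + $78.25 + $147.23 = $353.27
Net pay = $1,494.72 − $353.27 = $1,141.45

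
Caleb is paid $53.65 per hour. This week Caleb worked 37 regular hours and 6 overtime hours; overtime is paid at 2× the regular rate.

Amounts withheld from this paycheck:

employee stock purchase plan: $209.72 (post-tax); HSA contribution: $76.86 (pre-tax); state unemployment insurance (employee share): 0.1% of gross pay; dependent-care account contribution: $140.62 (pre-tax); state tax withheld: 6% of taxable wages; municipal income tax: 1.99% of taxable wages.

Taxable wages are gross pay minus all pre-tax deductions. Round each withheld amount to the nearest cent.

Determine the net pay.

$2,006.35

Regular pay: 37 × $53.65 = $1,985.05
Overtime pay: 6 × $53.65 × 2 = $643.80
Gross pay = $1,985.05 + $643.80 = $2,628.85
Dependent-care account contribution: $140.62
HSA contribution: $76.86
Pre-tax total = $140.62 + $76.86 = $217.48
Taxable wages = $2,628.85 − $217.48 = $2,411.37
Municipal income tax: $2,411.37 × 0.0199 = $47.99
State tax withheld: $2,411.37 × 0.06 = $144.68
State unemployment insurance (employee share): $2,628.85 × 0.001 = $2.63
Employee stock purchase plan: $209.72
Total deductions = $140.62 + $76.86 + $47.99 + $144.68 + $2.63 + $209.72 = $622.50
Net pay = $2,628.85 − $622.50 = $2,006.35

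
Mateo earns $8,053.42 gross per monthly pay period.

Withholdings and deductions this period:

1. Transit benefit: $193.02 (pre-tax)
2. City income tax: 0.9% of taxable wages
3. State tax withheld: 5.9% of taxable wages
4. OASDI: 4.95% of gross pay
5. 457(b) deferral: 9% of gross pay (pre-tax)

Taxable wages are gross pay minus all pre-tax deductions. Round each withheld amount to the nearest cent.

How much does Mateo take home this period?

Transit benefit: $193.02
457(b) deferral: $8,053.42 × 0.09 = $724.81
Pre-tax total = $193.02 + $724.81 = $917.83
Taxable wages = $8,053.42 − $917.83 = $7,135.59
City income tax: $7,135.59 × 0.009 = $64.22
State tax withheld: $7,135.59 × 0.059 = $421.00
OASDI: $8,053.42 × 0.0495 = $398.64
Total deductions = $193.02 + $724.81 + $64.22 + $421.00 + $398.64 = $1,801.69
Net pay = $8,053.42 − $1,801.69 = $6,251.73

$6,251.73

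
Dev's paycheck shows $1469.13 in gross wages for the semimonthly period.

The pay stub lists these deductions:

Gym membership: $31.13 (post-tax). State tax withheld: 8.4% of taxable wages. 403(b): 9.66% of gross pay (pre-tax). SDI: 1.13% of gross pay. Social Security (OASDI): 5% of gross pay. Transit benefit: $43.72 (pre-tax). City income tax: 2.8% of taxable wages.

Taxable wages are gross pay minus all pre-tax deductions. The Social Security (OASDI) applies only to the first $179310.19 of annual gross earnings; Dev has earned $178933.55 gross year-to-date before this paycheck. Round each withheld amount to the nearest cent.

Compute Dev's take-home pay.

$1073.18

Transit benefit: $43.72
403(b): $1469.13 × 0.0966 = $141.92
Pre-tax total = $43.72 + $141.92 = $185.64
Taxable wages = $1469.13 − $185.64 = $1283.49
City income tax: $1283.49 × 0.028 = $35.94
State tax withheld: $1283.49 × 0.084 = $107.81
SDI: $1469.13 × 0.0113 = $16.60
Social Security (OASDI): only $179310.19 − $178933.55 = $376.64 of this check is subject → $376.64 × 0.05 = $18.83
Gym membership: $31.13
Total deductions = $43.72 + $141.92 + $35.94 + $107.81 + $16.60 + $18.83 + $31.13 = $395.95
Net pay = $1469.13 − $395.95 = $1073.18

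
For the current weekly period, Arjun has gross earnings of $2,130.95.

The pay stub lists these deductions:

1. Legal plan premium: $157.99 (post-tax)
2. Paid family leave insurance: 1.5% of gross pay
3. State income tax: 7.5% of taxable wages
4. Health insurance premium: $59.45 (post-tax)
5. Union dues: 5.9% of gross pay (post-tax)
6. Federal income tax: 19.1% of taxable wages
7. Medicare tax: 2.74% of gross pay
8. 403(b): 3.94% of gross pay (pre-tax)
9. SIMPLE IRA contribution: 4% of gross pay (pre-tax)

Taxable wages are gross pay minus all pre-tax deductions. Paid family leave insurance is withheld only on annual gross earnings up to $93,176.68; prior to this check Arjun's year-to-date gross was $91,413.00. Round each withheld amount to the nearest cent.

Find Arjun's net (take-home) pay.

403(b): $2,130.95 × 0.0394 = $83.96
SIMPLE IRA contribution: $2,130.95 × 0.04 = $85.24
Pre-tax total = $83.96 + $85.24 = $169.20
Taxable wages = $2,130.95 − $169.20 = $1,961.75
Federal income tax: $1,961.75 × 0.191 = $374.69
State income tax: $1,961.75 × 0.075 = $147.13
Medicare tax: $2,130.95 × 0.0274 = $58.39
Paid family leave insurance: only $93,176.68 − $91,413.00 = $1,763.68 of this check is subject → $1,763.68 × 0.015 = $26.46
Health insurance premium: $59.45
Union dues: $2,130.95 × 0.059 = $125.73
Legal plan premium: $157.99
Total deductions = $83.96 + $85.24 + $374.69 + $147.13 + $58.39 + $26.46 + $59.45 + $125.73 + $157.99 = $1,119.04
Net pay = $2,130.95 − $1,119.04 = $1,011.91

$1,011.91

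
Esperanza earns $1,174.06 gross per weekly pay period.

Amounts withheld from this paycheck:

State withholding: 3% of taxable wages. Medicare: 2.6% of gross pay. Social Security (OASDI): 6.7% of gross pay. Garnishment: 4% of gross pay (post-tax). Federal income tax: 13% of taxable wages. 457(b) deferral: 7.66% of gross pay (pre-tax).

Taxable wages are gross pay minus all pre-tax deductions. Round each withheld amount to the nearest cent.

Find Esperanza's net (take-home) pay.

$754.52

457(b) deferral: $1,174.06 × 0.0766 = $89.93
Taxable wages = $1,174.06 − $89.93 = $1,084.13
Federal income tax: $1,084.13 × 0.13 = $140.94
State withholding: $1,084.13 × 0.03 = $32.52
Social Security (OASDI): $1,174.06 × 0.067 = $78.66
Medicare: $1,174.06 × 0.026 = $30.53
Garnishment: $1,174.06 × 0.04 = $46.96
Total deductions = $89.93 + $140.94 + $32.52 + $78.66 + $30.53 + $46.96 = $419.54
Net pay = $1,174.06 − $419.54 = $754.52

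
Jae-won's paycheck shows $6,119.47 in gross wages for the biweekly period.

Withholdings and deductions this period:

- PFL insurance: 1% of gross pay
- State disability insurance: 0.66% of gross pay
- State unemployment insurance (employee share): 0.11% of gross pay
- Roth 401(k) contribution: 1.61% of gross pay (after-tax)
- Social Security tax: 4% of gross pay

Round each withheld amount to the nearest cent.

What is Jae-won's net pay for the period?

$5,667.86

PFL insurance: $6,119.47 × 0.01 = $61.19
Social Security tax: $6,119.47 × 0.04 = $244.78
State unemployment insurance (employee share): $6,119.47 × 0.0011 = $6.73
State disability insurance: $6,119.47 × 0.0066 = $40.39
Roth 401(k) contribution: $6,119.47 × 0.0161 = $98.52
Total deductions = $61.19 + $244.78 + $6.73 + $40.39 + $98.52 = $451.61
Net pay = $6,119.47 − $451.61 = $5,667.86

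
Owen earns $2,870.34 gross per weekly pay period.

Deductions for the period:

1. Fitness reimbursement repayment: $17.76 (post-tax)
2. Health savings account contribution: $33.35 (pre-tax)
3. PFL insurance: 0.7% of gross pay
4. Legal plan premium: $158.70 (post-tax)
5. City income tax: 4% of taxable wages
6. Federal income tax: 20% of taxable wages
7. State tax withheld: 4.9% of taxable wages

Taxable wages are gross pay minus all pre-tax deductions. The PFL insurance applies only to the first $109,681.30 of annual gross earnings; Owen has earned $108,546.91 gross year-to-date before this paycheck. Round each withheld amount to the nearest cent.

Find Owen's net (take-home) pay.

$1,832.70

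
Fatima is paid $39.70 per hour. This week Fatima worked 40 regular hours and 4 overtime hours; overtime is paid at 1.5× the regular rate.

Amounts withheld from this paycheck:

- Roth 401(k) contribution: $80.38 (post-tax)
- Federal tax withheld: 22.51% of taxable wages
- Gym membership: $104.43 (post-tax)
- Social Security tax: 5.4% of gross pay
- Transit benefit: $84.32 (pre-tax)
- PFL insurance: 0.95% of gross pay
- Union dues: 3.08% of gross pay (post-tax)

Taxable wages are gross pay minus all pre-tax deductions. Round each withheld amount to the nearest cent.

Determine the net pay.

Regular pay: 40 × $39.70 = $1,588.00
Overtime pay: 4 × $39.70 × 1.5 = $238.20
Gross pay = $1,588.00 + $238.20 = $1,826.20
Transit benefit: $84.32
Taxable wages = $1,826.20 − $84.32 = $1,741.88
Federal tax withheld: $1,741.88 × 0.2251 = $392.10
PFL insurance: $1,826.20 × 0.0095 = $17.35
Social Security tax: $1,826.20 × 0.054 = $98.61
Roth 401(k) contribution: $80.38
Gym membership: $104.43
Union dues: $1,826.20 × 0.0308 = $56.25
Total deductions = $84.32 + $392.10 + $17.35 + $98.61 + $80.38 + $104.43 + $56.25 = $833.44
Net pay = $1,826.20 − $833.44 = $992.76

$992.76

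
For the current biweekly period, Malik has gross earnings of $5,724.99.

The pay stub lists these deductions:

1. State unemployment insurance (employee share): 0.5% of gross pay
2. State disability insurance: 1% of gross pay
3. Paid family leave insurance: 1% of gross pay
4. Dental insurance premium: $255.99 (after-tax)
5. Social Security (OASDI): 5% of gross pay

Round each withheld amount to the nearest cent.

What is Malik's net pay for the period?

$5,039.63

State disability insurance: $5,724.99 × 0.01 = $57.25
Paid family leave insurance: $5,724.99 × 0.01 = $57.25
State unemployment insurance (employee share): $5,724.99 × 0.005 = $28.62
Social Security (OASDI): $5,724.99 × 0.05 = $286.25
Dental insurance premium: $255.99
Total deductions = $57.25 + $57.25 + $28.62 + $286.25 + $255.99 = $685.36
Net pay = $5,724.99 − $685.36 = $5,039.63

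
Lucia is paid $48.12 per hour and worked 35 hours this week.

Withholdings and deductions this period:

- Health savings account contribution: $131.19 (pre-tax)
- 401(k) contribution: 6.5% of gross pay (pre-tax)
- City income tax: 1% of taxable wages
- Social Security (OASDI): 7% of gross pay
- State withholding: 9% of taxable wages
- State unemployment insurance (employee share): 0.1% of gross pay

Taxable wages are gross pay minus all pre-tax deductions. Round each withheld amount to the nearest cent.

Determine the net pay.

Gross pay: 35 × $48.12 = $1684.20
Health savings account contribution: $131.19
401(k) contribution: $1684.20 × 0.065 = $109.47
Pre-tax total = $131.19 + $109.47 = $240.66
Taxable wages = $1684.20 − $240.66 = $1443.54
State withholding: $1443.54 × 0.09 = $129.92
City income tax: $1443.54 × 0.01 = $14.44
State unemployment insurance (employee share): $1684.20 × 0.001 = $1.68
Social Security (OASDI): $1684.20 × 0.07 = $117.89
Total deductions = $131.19 + $109.47 + $129.92 + $14.44 + $1.68 + $117.89 = $504.59
Net pay = $1684.20 − $504.59 = $1179.61

$1179.61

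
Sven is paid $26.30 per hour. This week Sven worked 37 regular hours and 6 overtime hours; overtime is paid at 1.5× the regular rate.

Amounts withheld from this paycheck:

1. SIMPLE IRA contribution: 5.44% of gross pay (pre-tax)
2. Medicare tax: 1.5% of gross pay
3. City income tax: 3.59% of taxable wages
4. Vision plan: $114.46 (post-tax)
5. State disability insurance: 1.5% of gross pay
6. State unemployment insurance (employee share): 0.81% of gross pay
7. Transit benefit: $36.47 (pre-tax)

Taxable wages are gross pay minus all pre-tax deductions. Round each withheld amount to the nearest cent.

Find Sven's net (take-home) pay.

Regular pay: 37 × $26.30 = $973.10
Overtime pay: 6 × $26.30 × 1.5 = $236.70
Gross pay = $973.10 + $236.70 = $1,209.80
Transit benefit: $36.47
SIMPLE IRA contribution: $1,209.80 × 0.0544 = $65.81
Pre-tax total = $36.47 + $65.81 = $102.28
Taxable wages = $1,209.80 − $102.28 = $1,107.52
City income tax: $1,107.52 × 0.0359 = $39.76
State disability insurance: $1,209.80 × 0.015 = $18.15
State unemployment insurance (employee share): $1,209.80 × 0.0081 = $9.80
Medicare tax: $1,209.80 × 0.015 = $18.15
Vision plan: $114.46
Total deductions = $36.47 + $65.81 + $39.76 + $18.15 + $9.80 + $18.15 + $114.46 = $302.60
Net pay = $1,209.80 − $302.60 = $907.20

$907.20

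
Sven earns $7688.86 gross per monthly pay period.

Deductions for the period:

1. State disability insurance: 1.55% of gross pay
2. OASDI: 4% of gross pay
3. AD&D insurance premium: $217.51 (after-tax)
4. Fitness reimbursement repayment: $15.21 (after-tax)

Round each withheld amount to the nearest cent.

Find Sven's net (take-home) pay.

$7029.41

OASDI: $7688.86 × 0.04 = $307.55
State disability insurance: $7688.86 × 0.0155 = $119.18
AD&D insurance premium: $217.51
Fitness reimbursement repayment: $15.21
Total deductions = $307.55 + $119.18 + $217.51 + $15.21 = $659.45
Net pay = $7688.86 − $659.45 = $7029.41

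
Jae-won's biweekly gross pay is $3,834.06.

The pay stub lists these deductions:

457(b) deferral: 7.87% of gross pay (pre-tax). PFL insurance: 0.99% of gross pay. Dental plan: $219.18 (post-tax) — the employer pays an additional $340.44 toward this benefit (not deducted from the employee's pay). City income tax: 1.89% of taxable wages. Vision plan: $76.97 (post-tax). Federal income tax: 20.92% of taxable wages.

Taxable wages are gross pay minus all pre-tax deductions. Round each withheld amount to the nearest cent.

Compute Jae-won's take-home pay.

457(b) deferral: $3,834.06 × 0.0787 = $301.74
Taxable wages = $3,834.06 − $301.74 = $3,532.32
City income tax: $3,532.32 × 0.0189 = $66.76
Federal income tax: $3,532.32 × 0.2092 = $738.96
PFL insurance: $3,834.06 × 0.0099 = $37.96
Vision plan: $76.97
Dental plan: $219.18
(Employer's $340.44 toward dental plan is not withheld from the employee.)
Total deductions = $301.74 + $66.76 + $738.96 + $37.96 + $76.97 + $219.18 = $1,441.57
Net pay = $3,834.06 − $1,441.57 = $2,392.49

$2,392.49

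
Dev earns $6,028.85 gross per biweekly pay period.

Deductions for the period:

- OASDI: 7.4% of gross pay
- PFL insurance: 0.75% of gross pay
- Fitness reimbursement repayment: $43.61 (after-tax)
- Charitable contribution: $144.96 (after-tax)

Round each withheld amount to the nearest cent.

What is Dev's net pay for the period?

OASDI: $6,028.85 × 0.074 = $446.13
PFL insurance: $6,028.85 × 0.0075 = $45.22
Fitness reimbursement repayment: $43.61
Charitable contribution: $144.96
Total deductions = $446.13 + $45.22 + $43.61 + $144.96 = $679.92
Net pay = $6,028.85 − $679.92 = $5,348.93

$5,348.93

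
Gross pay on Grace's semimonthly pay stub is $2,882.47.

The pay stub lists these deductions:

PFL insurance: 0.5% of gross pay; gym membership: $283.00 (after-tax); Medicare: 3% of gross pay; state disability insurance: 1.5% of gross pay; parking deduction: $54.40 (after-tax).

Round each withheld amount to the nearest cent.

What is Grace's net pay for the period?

Medicare: $2,882.47 × 0.03 = $86.47
State disability insurance: $2,882.47 × 0.015 = $43.24
PFL insurance: $2,882.47 × 0.005 = $14.41
Parking deduction: $54.40
Gym membership: $283.00
Total deductions = $86.47 + $43.24 + $14.41 + $54.40 + $283.00 = $481.52
Net pay = $2,882.47 − $481.52 = $2,400.95

$2,400.95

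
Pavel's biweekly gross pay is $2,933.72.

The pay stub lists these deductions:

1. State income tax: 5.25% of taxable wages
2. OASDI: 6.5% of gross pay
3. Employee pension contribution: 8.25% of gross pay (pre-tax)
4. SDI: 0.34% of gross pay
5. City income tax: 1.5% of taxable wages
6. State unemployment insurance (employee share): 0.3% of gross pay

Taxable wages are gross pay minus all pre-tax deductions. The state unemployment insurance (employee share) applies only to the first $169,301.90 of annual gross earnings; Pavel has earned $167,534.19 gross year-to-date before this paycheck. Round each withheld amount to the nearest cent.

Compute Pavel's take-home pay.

Employee pension contribution: $2,933.72 × 0.0825 = $242.03
Taxable wages = $2,933.72 − $242.03 = $2,691.69
City income tax: $2,691.69 × 0.015 = $40.38
State income tax: $2,691.69 × 0.0525 = $141.31
State unemployment insurance (employee share): only $169,301.90 − $167,534.19 = $1,767.71 of this check is subject → $1,767.71 × 0.003 = $5.30
SDI: $2,933.72 × 0.0034 = $9.97
OASDI: $2,933.72 × 0.065 = $190.69
Total deductions = $242.03 + $40.38 + $141.31 + $5.30 + $9.97 + $190.69 = $629.68
Net pay = $2,933.72 − $629.68 = $2,304.04

$2,304.04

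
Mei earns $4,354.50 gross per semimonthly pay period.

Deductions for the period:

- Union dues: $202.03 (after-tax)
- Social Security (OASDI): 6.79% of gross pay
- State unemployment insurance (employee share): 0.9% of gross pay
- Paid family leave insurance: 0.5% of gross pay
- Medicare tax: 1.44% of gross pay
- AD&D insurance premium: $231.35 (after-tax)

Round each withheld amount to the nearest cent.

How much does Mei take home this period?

Social Security (OASDI): $4,354.50 × 0.0679 = $295.67
State unemployment insurance (employee share): $4,354.50 × 0.009 = $39.19
Paid family leave insurance: $4,354.50 × 0.005 = $21.77
Medicare tax: $4,354.50 × 0.0144 = $62.70
Union dues: $202.03
AD&D insurance premium: $231.35
Total deductions = $295.67 + $39.19 + $21.77 + $62.70 + $202.03 + $231.35 = $852.71
Net pay = $4,354.50 − $852.71 = $3,501.79

$3,501.79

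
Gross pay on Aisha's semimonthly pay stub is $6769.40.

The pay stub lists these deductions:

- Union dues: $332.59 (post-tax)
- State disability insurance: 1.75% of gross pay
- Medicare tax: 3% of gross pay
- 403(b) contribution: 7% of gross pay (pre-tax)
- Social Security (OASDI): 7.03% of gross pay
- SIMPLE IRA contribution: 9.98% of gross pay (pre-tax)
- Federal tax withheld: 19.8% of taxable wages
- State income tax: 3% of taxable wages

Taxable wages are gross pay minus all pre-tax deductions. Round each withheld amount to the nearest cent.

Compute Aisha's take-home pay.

403(b) contribution: $6769.40 × 0.07 = $473.86
SIMPLE IRA contribution: $6769.40 × 0.0998 = $675.59
Pre-tax total = $473.86 + $675.59 = $1149.45
Taxable wages = $6769.40 − $1149.45 = $5619.95
Federal tax withheld: $5619.95 × 0.198 = $1112.75
State income tax: $5619.95 × 0.03 = $168.60
Medicare tax: $6769.40 × 0.03 = $203.08
Social Security (OASDI): $6769.40 × 0.0703 = $475.89
State disability insurance: $6769.40 × 0.0175 = $118.46
Union dues: $332.59
Total deductions = $473.86 + $675.59 + $1112.75 + $168.60 + $203.08 + $475.89 + $118.46 + $332.59 = $3560.82
Net pay = $6769.40 − $3560.82 = $3208.58

$3208.58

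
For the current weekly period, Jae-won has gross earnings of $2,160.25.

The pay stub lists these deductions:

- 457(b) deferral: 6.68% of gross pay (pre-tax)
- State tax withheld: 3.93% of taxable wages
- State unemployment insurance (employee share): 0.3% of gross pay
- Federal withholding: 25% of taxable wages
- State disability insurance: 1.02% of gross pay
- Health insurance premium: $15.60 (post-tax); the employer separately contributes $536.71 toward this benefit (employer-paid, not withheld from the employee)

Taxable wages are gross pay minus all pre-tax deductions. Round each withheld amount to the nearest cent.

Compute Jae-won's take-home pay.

457(b) deferral: $2,160.25 × 0.0668 = $144.30
Taxable wages = $2,160.25 − $144.30 = $2,015.95
State tax withheld: $2,015.95 × 0.0393 = $79.23
Federal withholding: $2,015.95 × 0.25 = $503.99
State unemployment insurance (employee share): $2,160.25 × 0.003 = $6.48
State disability insurance: $2,160.25 × 0.0102 = $22.03
Health insurance premium: $15.60
(Employer's $536.71 toward health insurance premium is not withheld from the employee.)
Total deductions = $144.30 + $79.23 + $503.99 + $6.48 + $22.03 + $15.60 = $771.63
Net pay = $2,160.25 − $771.63 = $1,388.62

$1,388.62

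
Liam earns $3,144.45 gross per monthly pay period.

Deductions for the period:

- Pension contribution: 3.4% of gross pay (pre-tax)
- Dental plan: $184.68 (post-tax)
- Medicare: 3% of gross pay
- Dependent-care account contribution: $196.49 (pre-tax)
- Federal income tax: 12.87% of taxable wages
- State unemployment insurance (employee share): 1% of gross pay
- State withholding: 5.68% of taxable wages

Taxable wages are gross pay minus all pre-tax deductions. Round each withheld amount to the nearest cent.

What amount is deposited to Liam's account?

Pension contribution: $3,144.45 × 0.034 = $106.91
Dependent-care account contribution: $196.49
Pre-tax total = $106.91 + $196.49 = $303.40
Taxable wages = $3,144.45 − $303.40 = $2,841.05
Federal income tax: $2,841.05 × 0.1287 = $365.64
State withholding: $2,841.05 × 0.0568 = $161.37
Medicare: $3,144.45 × 0.03 = $94.33
State unemployment insurance (employee share): $3,144.45 × 0.01 = $31.44
Dental plan: $184.68
Total deductions = $106.91 + $196.49 + $365.64 + $161.37 + $94.33 + $31.44 + $184.68 = $1,140.86
Net pay = $3,144.45 − $1,140.86 = $2,003.59

$2,003.59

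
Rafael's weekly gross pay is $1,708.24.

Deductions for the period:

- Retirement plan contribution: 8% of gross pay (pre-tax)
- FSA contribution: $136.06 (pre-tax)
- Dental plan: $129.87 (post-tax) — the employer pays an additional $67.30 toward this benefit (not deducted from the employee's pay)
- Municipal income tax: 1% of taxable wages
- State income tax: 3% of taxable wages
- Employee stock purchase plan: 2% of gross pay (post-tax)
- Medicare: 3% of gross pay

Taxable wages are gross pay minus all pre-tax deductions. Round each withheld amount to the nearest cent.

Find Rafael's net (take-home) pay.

$1,162.81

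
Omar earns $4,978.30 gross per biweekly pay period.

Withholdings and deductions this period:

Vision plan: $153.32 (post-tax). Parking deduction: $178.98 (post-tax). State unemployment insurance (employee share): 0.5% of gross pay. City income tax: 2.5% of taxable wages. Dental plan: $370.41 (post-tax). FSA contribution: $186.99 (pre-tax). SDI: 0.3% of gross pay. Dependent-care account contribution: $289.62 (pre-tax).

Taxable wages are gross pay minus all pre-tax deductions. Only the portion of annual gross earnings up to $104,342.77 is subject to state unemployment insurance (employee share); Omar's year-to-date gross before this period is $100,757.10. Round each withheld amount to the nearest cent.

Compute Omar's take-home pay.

Dependent-care account contribution: $289.62
FSA contribution: $186.99
Pre-tax total = $289.62 + $186.99 = $476.61
Taxable wages = $4,978.30 − $476.61 = $4,501.69
City income tax: $4,501.69 × 0.025 = $112.54
State unemployment insurance (employee share): only $104,342.77 − $100,757.10 = $3,585.67 of this check is subject → $3,585.67 × 0.005 = $17.93
SDI: $4,978.30 × 0.003 = $14.93
Dental plan: $370.41
Parking deduction: $178.98
Vision plan: $153.32
Total deductions = $289.62 + $186.99 + $112.54 + $17.93 + $14.93 + $370.41 + $178.98 + $153.32 = $1,324.72
Net pay = $4,978.30 − $1,324.72 = $3,653.58

$3,653.58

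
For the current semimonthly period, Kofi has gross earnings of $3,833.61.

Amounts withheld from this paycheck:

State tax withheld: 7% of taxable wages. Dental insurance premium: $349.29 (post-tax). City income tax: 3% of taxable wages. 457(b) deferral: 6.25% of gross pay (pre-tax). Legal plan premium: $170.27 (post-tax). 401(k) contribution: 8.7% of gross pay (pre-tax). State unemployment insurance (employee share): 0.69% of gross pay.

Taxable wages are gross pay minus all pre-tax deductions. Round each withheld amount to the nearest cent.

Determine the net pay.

$2,388.44

457(b) deferral: $3,833.61 × 0.0625 = $239.60
401(k) contribution: $3,833.61 × 0.087 = $333.52
Pre-tax total = $239.60 + $333.52 = $573.12
Taxable wages = $3,833.61 − $573.12 = $3,260.49
State tax withheld: $3,260.49 × 0.07 = $228.23
City income tax: $3,260.49 × 0.03 = $97.81
State unemployment insurance (employee share): $3,833.61 × 0.0069 = $26.45
Dental insurance premium: $349.29
Legal plan premium: $170.27
Total deductions = $239.60 + $333.52 + $228.23 + $97.81 + $26.45 + $349.29 + $170.27 = $1,445.17
Net pay = $3,833.61 − $1,445.17 = $2,388.44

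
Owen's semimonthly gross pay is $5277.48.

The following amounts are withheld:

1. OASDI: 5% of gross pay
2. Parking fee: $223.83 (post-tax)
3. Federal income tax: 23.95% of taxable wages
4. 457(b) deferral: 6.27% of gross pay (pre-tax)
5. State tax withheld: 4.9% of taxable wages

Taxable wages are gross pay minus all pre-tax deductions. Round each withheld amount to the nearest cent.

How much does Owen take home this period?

$3031.79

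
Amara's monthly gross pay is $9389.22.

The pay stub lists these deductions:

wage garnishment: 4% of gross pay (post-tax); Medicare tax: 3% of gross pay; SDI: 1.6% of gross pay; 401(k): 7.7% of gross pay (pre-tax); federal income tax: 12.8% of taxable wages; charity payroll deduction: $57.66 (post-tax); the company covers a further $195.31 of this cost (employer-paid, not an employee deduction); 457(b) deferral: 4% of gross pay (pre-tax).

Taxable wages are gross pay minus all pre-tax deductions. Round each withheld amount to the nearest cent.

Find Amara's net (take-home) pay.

401(k): $9389.22 × 0.077 = $722.97
457(b) deferral: $9389.22 × 0.04 = $375.57
Pre-tax total = $722.97 + $375.57 = $1098.54
Taxable wages = $9389.22 − $1098.54 = $8290.68
Federal income tax: $8290.68 × 0.128 = $1061.21
Medicare tax: $9389.22 × 0.03 = $281.68
SDI: $9389.22 × 0.016 = $150.23
Charity payroll deduction: $57.66
Wage garnishment: $9389.22 × 0.04 = $375.57
(Employer's $195.31 toward charity payroll deduction is not withheld from the employee.)
Total deductions = $722.97 + $375.57 + $1061.21 + $281.68 + $150.23 + $57.66 + $375.57 = $3024.89
Net pay = $9389.22 − $3024.89 = $6364.33

$6364.33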